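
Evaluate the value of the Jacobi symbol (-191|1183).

Reduce the numerator: -191 ≡ 992 (mod 1183), so (-191|1183) = (992|1183).
Factor out 2: 992 = 2^5·31. Since 1183 ≡ 7 (mod 8), (2|1183) = +1, and (2|1183)^5 = +1. Now have (31|1183).
Both 31 ≡ 3 and 1183 ≡ 3 (mod 4), so reciprocity gives (31|1183) = -(1183|31). Reduce: 1183 ≡ 5 (mod 31). Now have -(5|31).
5 ≡ 1 (mod 4), so quadratic reciprocity gives (5|31) = (31|5). Reduce: 31 ≡ 1 (mod 5). Now have -(1|5).
(1|5) = 1. Collecting the sign factors: -1.

-1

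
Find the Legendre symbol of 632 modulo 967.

(632|967)
  = (79|967)    [967 ≡ 7 mod 8 ⇒ (2|967)^3 = +1]
  = -(967|79)    [QR: both ≡ 3 mod 4, sign flips]
  = -(19|79)    [967 ≡ 19 mod 79]
  = (79|19)    [QR: both ≡ 3 mod 4, sign flips]
  = (3|19)    [79 ≡ 3 mod 19]
  = -(19|3)    [QR: both ≡ 3 mod 4, sign flips]
  = -(1|3)    [19 ≡ 1 mod 3]
  = -1    [(1|3) = 1]

-1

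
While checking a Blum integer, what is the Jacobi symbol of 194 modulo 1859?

Factor out 2: 194 = 2·97. Since 1859 ≡ 3 (mod 8), (2/1859) = -1. Now have -(97/1859).
97 ≡ 1 (mod 4), so quadratic reciprocity gives (97/1859) = (1859/97). Reduce: 1859 ≡ 16 (mod 97). Now have -(16/97).
Factor out 2: 16 = 2^4. Since 97 ≡ 1 (mod 8), (2/97) = +1, and (2/97)^4 = +1. Now have -(1/97).
(1/97) = 1. Collecting the sign factors: -1.

-1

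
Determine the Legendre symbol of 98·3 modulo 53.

By multiplicativity, (98·3|53) = (98|53)·(3|53).
First factor (98|53):
Reduce the numerator: 98 ≡ 45 (mod 53), so (98|53) = (45|53).
45 ≡ 1 (mod 4), so quadratic reciprocity gives (45|53) = (53|45). Reduce: 53 ≡ 8 (mod 45). Now have (8|45).
Factor out 2: 8 = 2^3. Since 45 ≡ 5 (mod 8), (2|45) = -1, and (2|45)^3 = -1. Now have -(1|45).
(1|45) = 1. Collecting the sign factors: -1.
Second factor (3|53):
53 ≡ 1 (mod 4), so quadratic reciprocity gives (3|53) = (53|3). Reduce: 53 ≡ 2 (mod 3). Now have (2|3).
Factor out 2: 2 = 2. Since 3 ≡ 3 (mod 8), (2|3) = -1. Now have -(1|3).
(1|3) = 1. Collecting the sign factors: -1.
Product: (-1)·(-1) = 1.

1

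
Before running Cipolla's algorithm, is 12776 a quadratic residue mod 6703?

no

(12776/6703)
  = (6073/6703)    [12776 ≡ 6073 mod 6703]
  = (6703/6073)    [QR: 6073 ≡ 1 mod 4, sign kept]
  = (630/6073)    [6703 ≡ 630 mod 6073]
  = (315/6073)    [6073 ≡ 1 mod 8 ⇒ (2/6073) = +1]
  = (6073/315)    [QR: 6073 ≡ 1 mod 4, sign kept]
  = (88/315)    [6073 ≡ 88 mod 315]
  = -(11/315)    [315 ≡ 3 mod 8 ⇒ (2/315)^3 = -1]
  = (315/11)    [QR: both ≡ 3 mod 4, sign flips]
  = (7/11)    [315 ≡ 7 mod 11]
  = -(11/7)    [QR: both ≡ 3 mod 4, sign flips]
  = -(4/7)    [11 ≡ 4 mod 7]
  = -(1/7)    [7 ≡ 7 mod 8 ⇒ (2/7)^2 = +1]
  = -1    [(1/7) = 1]
The Legendre symbol is -1, so x^2 ≡ 12776 (mod 6703) has no solution.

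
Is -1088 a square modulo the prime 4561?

(-1088/4561)
  = (1088/4561)    [4561 ≡ 1 mod 4 ⇒ (-1/4561) = +1]
  = (17/4561)    [4561 ≡ 1 mod 8 ⇒ (2/4561)^6 = +1]
  = (4561/17)    [QR: 17 ≡ 1 mod 4, sign kept]
  = (5/17)    [4561 ≡ 5 mod 17]
  = (17/5)    [QR: 5 ≡ 1 mod 4, sign kept]
  = (2/5)    [17 ≡ 2 mod 5]
  = -(1/5)    [5 ≡ 5 mod 8 ⇒ (2/5) = -1]
  = -1    [(1/5) = 1]
(-1088/4561) = -1, and 4561 is prime, so -1088 is not a quadratic residue mod 4561.

no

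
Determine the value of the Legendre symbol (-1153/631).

(-1153/631)
  = -(1153/631)    [631 ≡ 3 mod 4 ⇒ (-1/631) = -1]
  = -(522/631)    [1153 ≡ 522 mod 631]
  = -(261/631)    [631 ≡ 7 mod 8 ⇒ (2/631) = +1]
  = -(631/261)    [QR: 261 ≡ 1 mod 4, sign kept]
  = -(109/261)    [631 ≡ 109 mod 261]
  = -(261/109)    [QR: 109 ≡ 1 mod 4, sign kept]
  = -(43/109)    [261 ≡ 43 mod 109]
  = -(109/43)    [QR: 109 ≡ 1 mod 4, sign kept]
  = -(23/43)    [109 ≡ 23 mod 43]
  = (43/23)    [QR: both ≡ 3 mod 4, sign flips]
  = (20/23)    [43 ≡ 20 mod 23]
  = (5/23)    [23 ≡ 7 mod 8 ⇒ (2/23)^2 = +1]
  = (23/5)    [QR: 5 ≡ 1 mod 4, sign kept]
  = (3/5)    [23 ≡ 3 mod 5]
  = (5/3)    [QR: 5 ≡ 1 mod 4, sign kept]
  = (2/3)    [5 ≡ 2 mod 3]
  = -(1/3)    [3 ≡ 3 mod 8 ⇒ (2/3) = -1]
  = -1    [(1/3) = 1]

-1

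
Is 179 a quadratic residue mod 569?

569 ≡ 1 (mod 4), so quadratic reciprocity gives (179|569) = (569|179). Reduce: 569 ≡ 32 (mod 179). Now have (32|179).
Factor out 2: 32 = 2^5. Since 179 ≡ 3 (mod 8), (2|179) = -1, and (2|179)^5 = -1. Now have -(1|179).
(1|179) = 1. Collecting the sign factors: -1.
The Legendre symbol is -1, so x^2 ≡ 179 (mod 569) has no solution.

no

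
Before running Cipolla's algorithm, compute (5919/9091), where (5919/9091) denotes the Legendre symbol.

1

Both 5919 ≡ 3 and 9091 ≡ 3 (mod 4), so reciprocity gives (5919/9091) = -(9091/5919). Reduce: 9091 ≡ 3172 (mod 5919). Now have -(3172/5919).
Factor out 2: 3172 = 2^2·793. Since 5919 ≡ 7 (mod 8), (2/5919) = +1, and (2/5919)^2 = +1. Now have -(793/5919).
793 ≡ 1 (mod 4), so quadratic reciprocity gives (793/5919) = (5919/793). Reduce: 5919 ≡ 368 (mod 793). Now have -(368/793).
Factor out 2: 368 = 2^4·23. Since 793 ≡ 1 (mod 8), (2/793) = +1, and (2/793)^4 = +1. Now have -(23/793).
793 ≡ 1 (mod 4), so quadratic reciprocity gives (23/793) = (793/23). Reduce: 793 ≡ 11 (mod 23). Now have -(11/23).
Both 11 ≡ 3 and 23 ≡ 3 (mod 4), so reciprocity gives (11/23) = -(23/11). Reduce: 23 ≡ 1 (mod 11). Now have (1/11).
(1/11) = 1. Collecting the sign factors: 1.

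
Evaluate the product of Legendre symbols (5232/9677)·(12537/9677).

-1

By multiplicativity, (5232·12537/9677) = (5232/9677)·(12537/9677).
First factor (5232/9677):
(5232/9677)
  = (327/9677)    [9677 ≡ 5 mod 8 ⇒ (2/9677)^4 = +1]
  = (9677/327)    [QR: 9677 ≡ 1 mod 4, sign kept]
  = (194/327)    [9677 ≡ 194 mod 327]
  = (97/327)    [327 ≡ 7 mod 8 ⇒ (2/327) = +1]
  = (327/97)    [QR: 97 ≡ 1 mod 4, sign kept]
  = (36/97)    [327 ≡ 36 mod 97]
  = (9/97)    [97 ≡ 1 mod 8 ⇒ (2/97)^2 = +1]
  = (97/9)    [QR: 9 ≡ 1 mod 4, sign kept]
  = (7/9)    [97 ≡ 7 mod 9]
  = (9/7)    [QR: 9 ≡ 1 mod 4, sign kept]
  = (2/7)    [9 ≡ 2 mod 7]
  = (1/7)    [7 ≡ 7 mod 8 ⇒ (2/7) = +1]
  = 1    [(1/7) = 1]
Second factor (12537/9677):
(12537/9677)
  = (2860/9677)    [12537 ≡ 2860 mod 9677]
  = (715/9677)    [9677 ≡ 5 mod 8 ⇒ (2/9677)^2 = +1]
  = (9677/715)    [QR: 9677 ≡ 1 mod 4, sign kept]
  = (382/715)    [9677 ≡ 382 mod 715]
  = -(191/715)    [715 ≡ 3 mod 8 ⇒ (2/715) = -1]
  = (715/191)    [QR: both ≡ 3 mod 4, sign flips]
  = (142/191)    [715 ≡ 142 mod 191]
  = (71/191)    [191 ≡ 7 mod 8 ⇒ (2/191) = +1]
  = -(191/71)    [QR: both ≡ 3 mod 4, sign flips]
  = -(49/71)    [191 ≡ 49 mod 71]
  = -(71/49)    [QR: 49 ≡ 1 mod 4, sign kept]
  = -(22/49)    [71 ≡ 22 mod 49]
  = -(11/49)    [49 ≡ 1 mod 8 ⇒ (2/49) = +1]
  = -(49/11)    [QR: 49 ≡ 1 mod 4, sign kept]
  = -(5/11)    [49 ≡ 5 mod 11]
  = -(11/5)    [QR: 5 ≡ 1 mod 4, sign kept]
  = -(1/5)    [11 ≡ 1 mod 5]
  = -1    [(1/5) = 1]
Product: (1)·(-1) = -1.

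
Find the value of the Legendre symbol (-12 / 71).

Reduce the numerator: -12 ≡ 59 (mod 71), so (-12 / 71) = (59 / 71).
Both 59 ≡ 3 and 71 ≡ 3 (mod 4), so reciprocity gives (59 / 71) = -(71 / 59). Reduce: 71 ≡ 12 (mod 59). Now have -(12 / 59).
Factor out 2: 12 = 2^2·3. Since 59 ≡ 3 (mod 8), (2 / 59) = -1, and (2 / 59)^2 = +1. Now have -(3 / 59).
Both 3 ≡ 3 and 59 ≡ 3 (mod 4), so reciprocity gives (3 / 59) = -(59 / 3). Reduce: 59 ≡ 2 (mod 3). Now have (2 / 3).
Factor out 2: 2 = 2. Since 3 ≡ 3 (mod 8), (2 / 3) = -1. Now have -(1 / 3).
(1 / 3) = 1. Collecting the sign factors: -1.

-1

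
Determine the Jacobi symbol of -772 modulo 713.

1

(-772|713)
  = (654|713)    [-772 ≡ 654 mod 713]
  = (327|713)    [713 ≡ 1 mod 8 ⇒ (2|713) = +1]
  = (713|327)    [QR: 713 ≡ 1 mod 4, sign kept]
  = (59|327)    [713 ≡ 59 mod 327]
  = -(327|59)    [QR: both ≡ 3 mod 4, sign flips]
  = -(32|59)    [327 ≡ 32 mod 59]
  = (1|59)    [59 ≡ 3 mod 8 ⇒ (2|59)^5 = -1]
  = 1    [(1|59) = 1]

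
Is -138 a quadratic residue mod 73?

Reduce the numerator: -138 ≡ 8 (mod 73), so (-138/73) = (8/73).
Factor out 2: 8 = 2^3. Since 73 ≡ 1 (mod 8), (2/73) = +1, and (2/73)^3 = +1. Now have (1/73).
(1/73) = 1. Collecting the sign factors: 1.
(-138/73) = 1, and 73 is prime, so -138 is a quadratic residue mod 73.

yes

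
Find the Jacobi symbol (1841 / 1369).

(1841 / 1369)
  = (472 / 1369)    [1841 ≡ 472 mod 1369]
  = (59 / 1369)    [1369 ≡ 1 mod 8 ⇒ (2 / 1369)^3 = +1]
  = (1369 / 59)    [QR: 1369 ≡ 1 mod 4, sign kept]
  = (12 / 59)    [1369 ≡ 12 mod 59]
  = (3 / 59)    [59 ≡ 3 mod 8 ⇒ (2 / 59)^2 = +1]
  = -(59 / 3)    [QR: both ≡ 3 mod 4, sign flips]
  = -(2 / 3)    [59 ≡ 2 mod 3]
  = (1 / 3)    [3 ≡ 3 mod 8 ⇒ (2 / 3) = -1]
  = 1    [(1 / 3) = 1]

1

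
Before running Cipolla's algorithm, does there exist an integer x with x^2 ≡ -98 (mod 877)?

Reduce the numerator: -98 ≡ 779 (mod 877), so (-98/877) = (779/877).
877 ≡ 1 (mod 4), so quadratic reciprocity gives (779/877) = (877/779). Reduce: 877 ≡ 98 (mod 779). Now have (98/779).
Factor out 2: 98 = 2·49. Since 779 ≡ 3 (mod 8), (2/779) = -1. Now have -(49/779).
49 ≡ 1 (mod 4), so quadratic reciprocity gives (49/779) = (779/49). Reduce: 779 ≡ 44 (mod 49). Now have -(44/49).
Factor out 2: 44 = 2^2·11. Since 49 ≡ 1 (mod 8), (2/49) = +1, and (2/49)^2 = +1. Now have -(11/49).
49 ≡ 1 (mod 4), so quadratic reciprocity gives (11/49) = (49/11). Reduce: 49 ≡ 5 (mod 11). Now have -(5/11).
5 ≡ 1 (mod 4), so quadratic reciprocity gives (5/11) = (11/5). Reduce: 11 ≡ 1 (mod 5). Now have -(1/5).
(1/5) = 1. Collecting the sign factors: -1.
The Legendre symbol is -1, so x^2 ≡ -98 (mod 877) has no solution.

no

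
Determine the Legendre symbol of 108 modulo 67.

-1

(108|67)
  = (41|67)    [108 ≡ 41 mod 67]
  = (67|41)    [QR: 41 ≡ 1 mod 4, sign kept]
  = (26|41)    [67 ≡ 26 mod 41]
  = (13|41)    [41 ≡ 1 mod 8 ⇒ (2|41) = +1]
  = (41|13)    [QR: 13 ≡ 1 mod 4, sign kept]
  = (2|13)    [41 ≡ 2 mod 13]
  = -(1|13)    [13 ≡ 5 mod 8 ⇒ (2|13) = -1]
  = -1    [(1|13) = 1]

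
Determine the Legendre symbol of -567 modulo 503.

-1

Reduce the numerator: -567 ≡ 439 (mod 503), so (-567/503) = (439/503).
Both 439 ≡ 3 and 503 ≡ 3 (mod 4), so reciprocity gives (439/503) = -(503/439). Reduce: 503 ≡ 64 (mod 439). Now have -(64/439).
Factor out 2: 64 = 2^6. Since 439 ≡ 7 (mod 8), (2/439) = +1, and (2/439)^6 = +1. Now have -(1/439).
(1/439) = 1. Collecting the sign factors: -1.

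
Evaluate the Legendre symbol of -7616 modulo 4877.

-1

(-7616/4877)
  = (2138/4877)    [-7616 ≡ 2138 mod 4877]
  = -(1069/4877)    [4877 ≡ 5 mod 8 ⇒ (2/4877) = -1]
  = -(4877/1069)    [QR: 1069 ≡ 1 mod 4, sign kept]
  = -(601/1069)    [4877 ≡ 601 mod 1069]
  = -(1069/601)    [QR: 601 ≡ 1 mod 4, sign kept]
  = -(468/601)    [1069 ≡ 468 mod 601]
  = -(117/601)    [601 ≡ 1 mod 8 ⇒ (2/601)^2 = +1]
  = -(601/117)    [QR: 117 ≡ 1 mod 4, sign kept]
  = -(16/117)    [601 ≡ 16 mod 117]
  = -(1/117)    [117 ≡ 5 mod 8 ⇒ (2/117)^4 = +1]
  = -1    [(1/117) = 1]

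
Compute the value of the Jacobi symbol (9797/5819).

Reduce the numerator: 9797 ≡ 3978 (mod 5819), so (9797/5819) = (3978/5819).
Factor out 2: 3978 = 2·1989. Since 5819 ≡ 3 (mod 8), (2/5819) = -1. Now have -(1989/5819).
1989 ≡ 1 (mod 4), so quadratic reciprocity gives (1989/5819) = (5819/1989). Reduce: 5819 ≡ 1841 (mod 1989). Now have -(1841/1989).
1841 ≡ 1 (mod 4), so quadratic reciprocity gives (1841/1989) = (1989/1841). Reduce: 1989 ≡ 148 (mod 1841). Now have -(148/1841).
Factor out 2: 148 = 2^2·37. Since 1841 ≡ 1 (mod 8), (2/1841) = +1, and (2/1841)^2 = +1. Now have -(37/1841).
37 ≡ 1 (mod 4), so quadratic reciprocity gives (37/1841) = (1841/37). Reduce: 1841 ≡ 28 (mod 37). Now have -(28/37).
Factor out 2: 28 = 2^2·7. Since 37 ≡ 5 (mod 8), (2/37) = -1, and (2/37)^2 = +1. Now have -(7/37).
37 ≡ 1 (mod 4), so quadratic reciprocity gives (7/37) = (37/7). Reduce: 37 ≡ 2 (mod 7). Now have -(2/7).
Factor out 2: 2 = 2. Since 7 ≡ 7 (mod 8), (2/7) = +1. Now have -(1/7).
(1/7) = 1. Collecting the sign factors: -1.

-1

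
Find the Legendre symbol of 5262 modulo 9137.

Factor out 2: 5262 = 2·2631. Since 9137 ≡ 1 (mod 8), (2/9137) = +1. Now have (2631/9137).
9137 ≡ 1 (mod 4), so quadratic reciprocity gives (2631/9137) = (9137/2631). Reduce: 9137 ≡ 1244 (mod 2631). Now have (1244/2631).
Factor out 2: 1244 = 2^2·311. Since 2631 ≡ 7 (mod 8), (2/2631) = +1, and (2/2631)^2 = +1. Now have (311/2631).
Both 311 ≡ 3 and 2631 ≡ 3 (mod 4), so reciprocity gives (311/2631) = -(2631/311). Reduce: 2631 ≡ 143 (mod 311). Now have -(143/311).
Both 143 ≡ 3 and 311 ≡ 3 (mod 4), so reciprocity gives (143/311) = -(311/143). Reduce: 311 ≡ 25 (mod 143). Now have (25/143).
25 ≡ 1 (mod 4), so quadratic reciprocity gives (25/143) = (143/25). Reduce: 143 ≡ 18 (mod 25). Now have (18/25).
Factor out 2: 18 = 2·9. Since 25 ≡ 1 (mod 8), (2/25) = +1. Now have (9/25).
9 ≡ 1 (mod 4), so quadratic reciprocity gives (9/25) = (25/9). Reduce: 25 ≡ 7 (mod 9). Now have (7/9).
9 ≡ 1 (mod 4), so quadratic reciprocity gives (7/9) = (9/7). Reduce: 9 ≡ 2 (mod 7). Now have (2/7).
Factor out 2: 2 = 2. Since 7 ≡ 7 (mod 8), (2/7) = +1. Now have (1/7).
(1/7) = 1. Collecting the sign factors: 1.

1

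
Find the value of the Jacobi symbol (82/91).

-1

Factor out 2: 82 = 2·41. Since 91 ≡ 3 (mod 8), (2/91) = -1. Now have -(41/91).
41 ≡ 1 (mod 4), so quadratic reciprocity gives (41/91) = (91/41). Reduce: 91 ≡ 9 (mod 41). Now have -(9/41).
9 ≡ 1 (mod 4), so quadratic reciprocity gives (9/41) = (41/9). Reduce: 41 ≡ 5 (mod 9). Now have -(5/9).
5 ≡ 1 (mod 4), so quadratic reciprocity gives (5/9) = (9/5). Reduce: 9 ≡ 4 (mod 5). Now have -(4/5).
Factor out 2: 4 = 2^2. Since 5 ≡ 5 (mod 8), (2/5) = -1, and (2/5)^2 = +1. Now have -(1/5).
(1/5) = 1. Collecting the sign factors: -1.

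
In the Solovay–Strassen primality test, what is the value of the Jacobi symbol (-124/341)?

0

(-124/341)
  = (217/341)    [-124 ≡ 217 mod 341]
  = (341/217)    [QR: 217 ≡ 1 mod 4, sign kept]
  = (124/217)    [341 ≡ 124 mod 217]
  = (31/217)    [217 ≡ 1 mod 8 ⇒ (2/217)^2 = +1]
  = (217/31)    [QR: 217 ≡ 1 mod 4, sign kept]
  = (0/31)    [217 ≡ 0 mod 31]
  = 0    [numerator 0, gcd > 1]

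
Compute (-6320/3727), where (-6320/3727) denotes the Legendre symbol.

Pull out -1: (-6320/3727) = (-1/3727)·(6320/3727). Since 3727 ≡ 3 (mod 4), (-1/3727) = -1. Now have -(6320/3727).
Reduce the numerator: 6320 ≡ 2593 (mod 3727), so (6320/3727) = (2593/3727).
2593 ≡ 1 (mod 4), so quadratic reciprocity gives (2593/3727) = (3727/2593). Reduce: 3727 ≡ 1134 (mod 2593). Now have -(1134/2593).
Factor out 2: 1134 = 2·567. Since 2593 ≡ 1 (mod 8), (2/2593) = +1. Now have -(567/2593).
2593 ≡ 1 (mod 4), so quadratic reciprocity gives (567/2593) = (2593/567). Reduce: 2593 ≡ 325 (mod 567). Now have -(325/567).
325 ≡ 1 (mod 4), so quadratic reciprocity gives (325/567) = (567/325). Reduce: 567 ≡ 242 (mod 325). Now have -(242/325).
Factor out 2: 242 = 2·121. Since 325 ≡ 5 (mod 8), (2/325) = -1. Now have (121/325).
121 ≡ 1 (mod 4), so quadratic reciprocity gives (121/325) = (325/121). Reduce: 325 ≡ 83 (mod 121). Now have (83/121).
121 ≡ 1 (mod 4), so quadratic reciprocity gives (83/121) = (121/83). Reduce: 121 ≡ 38 (mod 83). Now have (38/83).
Factor out 2: 38 = 2·19. Since 83 ≡ 3 (mod 8), (2/83) = -1. Now have -(19/83).
Both 19 ≡ 3 and 83 ≡ 3 (mod 4), so reciprocity gives (19/83) = -(83/19). Reduce: 83 ≡ 7 (mod 19). Now have (7/19).
Both 7 ≡ 3 and 19 ≡ 3 (mod 4), so reciprocity gives (7/19) = -(19/7). Reduce: 19 ≡ 5 (mod 7). Now have -(5/7).
5 ≡ 1 (mod 4), so quadratic reciprocity gives (5/7) = (7/5). Reduce: 7 ≡ 2 (mod 5). Now have -(2/5).
Factor out 2: 2 = 2. Since 5 ≡ 5 (mod 8), (2/5) = -1. Now have (1/5).
(1/5) = 1. Collecting the sign factors: 1.

1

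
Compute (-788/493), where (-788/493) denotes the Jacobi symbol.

-1

Pull out -1: (-788/493) = (-1/493)·(788/493). Since 493 ≡ 1 (mod 4), (-1/493) = +1. Now have (788/493).
Reduce the numerator: 788 ≡ 295 (mod 493), so (788/493) = (295/493).
493 ≡ 1 (mod 4), so quadratic reciprocity gives (295/493) = (493/295). Reduce: 493 ≡ 198 (mod 295). Now have (198/295).
Factor out 2: 198 = 2·99. Since 295 ≡ 7 (mod 8), (2/295) = +1. Now have (99/295).
Both 99 ≡ 3 and 295 ≡ 3 (mod 4), so reciprocity gives (99/295) = -(295/99). Reduce: 295 ≡ 97 (mod 99). Now have -(97/99).
97 ≡ 1 (mod 4), so quadratic reciprocity gives (97/99) = (99/97). Reduce: 99 ≡ 2 (mod 97). Now have -(2/97).
Factor out 2: 2 = 2. Since 97 ≡ 1 (mod 8), (2/97) = +1. Now have -(1/97).
(1/97) = 1. Collecting the sign factors: -1.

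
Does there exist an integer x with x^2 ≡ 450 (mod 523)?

(450/523)
  = -(225/523)    [523 ≡ 3 mod 8 ⇒ (2/523) = -1]
  = -(523/225)    [QR: 225 ≡ 1 mod 4, sign kept]
  = -(73/225)    [523 ≡ 73 mod 225]
  = -(225/73)    [QR: 73 ≡ 1 mod 4, sign kept]
  = -(6/73)    [225 ≡ 6 mod 73]
  = -(3/73)    [73 ≡ 1 mod 8 ⇒ (2/73) = +1]
  = -(73/3)    [QR: 73 ≡ 1 mod 4, sign kept]
  = -(1/3)    [73 ≡ 1 mod 3]
  = -1    [(1/3) = 1]
(450/523) = -1, and 523 is prime, so 450 is not a quadratic residue mod 523.

no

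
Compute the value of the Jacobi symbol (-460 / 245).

0

Pull out -1: (-460 / 245) = (-1 / 245)·(460 / 245). Since 245 ≡ 1 (mod 4), (-1 / 245) = +1. Now have (460 / 245).
Reduce the numerator: 460 ≡ 215 (mod 245), so (460 / 245) = (215 / 245).
245 ≡ 1 (mod 4), so quadratic reciprocity gives (215 / 245) = (245 / 215). Reduce: 245 ≡ 30 (mod 215). Now have (30 / 215).
Factor out 2: 30 = 2·15. Since 215 ≡ 7 (mod 8), (2 / 215) = +1. Now have (15 / 215).
Both 15 ≡ 3 and 215 ≡ 3 (mod 4), so reciprocity gives (15 / 215) = -(215 / 15). Reduce: 215 ≡ 5 (mod 15). Now have -(5 / 15).
5 ≡ 1 (mod 4), so quadratic reciprocity gives (5 / 15) = (15 / 5). Reduce: 15 ≡ 0 (mod 5). Now have -(0 / 5).
The numerator is now 0 with denominator 5 > 1: the symbol is 0.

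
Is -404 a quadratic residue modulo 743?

no

(-404/743)
  = (339/743)    [-404 ≡ 339 mod 743]
  = -(743/339)    [QR: both ≡ 3 mod 4, sign flips]
  = -(65/339)    [743 ≡ 65 mod 339]
  = -(339/65)    [QR: 65 ≡ 1 mod 4, sign kept]
  = -(14/65)    [339 ≡ 14 mod 65]
  = -(7/65)    [65 ≡ 1 mod 8 ⇒ (2/65) = +1]
  = -(65/7)    [QR: 65 ≡ 1 mod 4, sign kept]
  = -(2/7)    [65 ≡ 2 mod 7]
  = -(1/7)    [7 ≡ 7 mod 8 ⇒ (2/7) = +1]
  = -1    [(1/7) = 1]
The Legendre symbol is -1, so x^2 ≡ -404 (mod 743) has no solution.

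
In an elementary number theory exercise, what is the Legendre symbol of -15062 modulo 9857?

-1

(-15062/9857)
  = (4652/9857)    [-15062 ≡ 4652 mod 9857]
  = (1163/9857)    [9857 ≡ 1 mod 8 ⇒ (2/9857)^2 = +1]
  = (9857/1163)    [QR: 9857 ≡ 1 mod 4, sign kept]
  = (553/1163)    [9857 ≡ 553 mod 1163]
  = (1163/553)    [QR: 553 ≡ 1 mod 4, sign kept]
  = (57/553)    [1163 ≡ 57 mod 553]
  = (553/57)    [QR: 57 ≡ 1 mod 4, sign kept]
  = (40/57)    [553 ≡ 40 mod 57]
  = (5/57)    [57 ≡ 1 mod 8 ⇒ (2/57)^3 = +1]
  = (57/5)    [QR: 5 ≡ 1 mod 4, sign kept]
  = (2/5)    [57 ≡ 2 mod 5]
  = -(1/5)    [5 ≡ 5 mod 8 ⇒ (2/5) = -1]
  = -1    [(1/5) = 1]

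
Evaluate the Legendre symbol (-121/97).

Pull out -1: (-121/97) = (-1/97)·(121/97). Since 97 ≡ 1 (mod 4), (-1/97) = +1. Now have (121/97).
Reduce the numerator: 121 ≡ 24 (mod 97), so (121/97) = (24/97).
Factor out 2: 24 = 2^3·3. Since 97 ≡ 1 (mod 8), (2/97) = +1, and (2/97)^3 = +1. Now have (3/97).
97 ≡ 1 (mod 4), so quadratic reciprocity gives (3/97) = (97/3). Reduce: 97 ≡ 1 (mod 3). Now have (1/3).
(1/3) = 1. Collecting the sign factors: 1.

1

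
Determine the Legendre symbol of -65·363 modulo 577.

1

By multiplicativity, (-65·363|577) = (-65|577)·(363|577).
First factor (-65|577):
Reduce the numerator: -65 ≡ 512 (mod 577), so (-65|577) = (512|577).
Factor out 2: 512 = 2^9. Since 577 ≡ 1 (mod 8), (2|577) = +1, and (2|577)^9 = +1. Now have (1|577).
(1|577) = 1. Collecting the sign factors: 1.
Second factor (363|577):
577 ≡ 1 (mod 4), so quadratic reciprocity gives (363|577) = (577|363). Reduce: 577 ≡ 214 (mod 363). Now have (214|363).
Factor out 2: 214 = 2·107. Since 363 ≡ 3 (mod 8), (2|363) = -1. Now have -(107|363).
Both 107 ≡ 3 and 363 ≡ 3 (mod 4), so reciprocity gives (107|363) = -(363|107). Reduce: 363 ≡ 42 (mod 107). Now have (42|107).
Factor out 2: 42 = 2·21. Since 107 ≡ 3 (mod 8), (2|107) = -1. Now have -(21|107).
21 ≡ 1 (mod 4), so quadratic reciprocity gives (21|107) = (107|21). Reduce: 107 ≡ 2 (mod 21). Now have -(2|21).
Factor out 2: 2 = 2. Since 21 ≡ 5 (mod 8), (2|21) = -1. Now have (1|21).
(1|21) = 1. Collecting the sign factors: 1.
Product: (1)·(1) = 1.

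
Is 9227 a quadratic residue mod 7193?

no

(9227/7193)
  = (2034/7193)    [9227 ≡ 2034 mod 7193]
  = (1017/7193)    [7193 ≡ 1 mod 8 ⇒ (2/7193) = +1]
  = (7193/1017)    [QR: 1017 ≡ 1 mod 4, sign kept]
  = (74/1017)    [7193 ≡ 74 mod 1017]
  = (37/1017)    [1017 ≡ 1 mod 8 ⇒ (2/1017) = +1]
  = (1017/37)    [QR: 37 ≡ 1 mod 4, sign kept]
  = (18/37)    [1017 ≡ 18 mod 37]
  = -(9/37)    [37 ≡ 5 mod 8 ⇒ (2/37) = -1]
  = -(37/9)    [QR: 9 ≡ 1 mod 4, sign kept]
  = -(1/9)    [37 ≡ 1 mod 9]
  = -1    [(1/9) = 1]
The Legendre symbol is -1, so x^2 ≡ 9227 (mod 7193) has no solution.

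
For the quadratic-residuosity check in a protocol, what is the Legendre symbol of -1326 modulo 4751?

(-1326/4751)
  = -(1326/4751)    [4751 ≡ 3 mod 4 ⇒ (-1/4751) = -1]
  = -(663/4751)    [4751 ≡ 7 mod 8 ⇒ (2/4751) = +1]
  = (4751/663)    [QR: both ≡ 3 mod 4, sign flips]
  = (110/663)    [4751 ≡ 110 mod 663]
  = (55/663)    [663 ≡ 7 mod 8 ⇒ (2/663) = +1]
  = -(663/55)    [QR: both ≡ 3 mod 4, sign flips]
  = -(3/55)    [663 ≡ 3 mod 55]
  = (55/3)    [QR: both ≡ 3 mod 4, sign flips]
  = (1/3)    [55 ≡ 1 mod 3]
  = 1    [(1/3) = 1]

1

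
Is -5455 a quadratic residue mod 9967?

yes

(-5455/9967)
  = -(5455/9967)    [9967 ≡ 3 mod 4 ⇒ (-1/9967) = -1]
  = (9967/5455)    [QR: both ≡ 3 mod 4, sign flips]
  = (4512/5455)    [9967 ≡ 4512 mod 5455]
  = (141/5455)    [5455 ≡ 7 mod 8 ⇒ (2/5455)^5 = +1]
  = (5455/141)    [QR: 141 ≡ 1 mod 4, sign kept]
  = (97/141)    [5455 ≡ 97 mod 141]
  = (141/97)    [QR: 97 ≡ 1 mod 4, sign kept]
  = (44/97)    [141 ≡ 44 mod 97]
  = (11/97)    [97 ≡ 1 mod 8 ⇒ (2/97)^2 = +1]
  = (97/11)    [QR: 97 ≡ 1 mod 4, sign kept]
  = (9/11)    [97 ≡ 9 mod 11]
  = (11/9)    [QR: 9 ≡ 1 mod 4, sign kept]
  = (2/9)    [11 ≡ 2 mod 9]
  = (1/9)    [9 ≡ 1 mod 8 ⇒ (2/9) = +1]
  = 1    [(1/9) = 1]
The Legendre symbol is 1, so x^2 ≡ -5455 (mod 9967) has solution.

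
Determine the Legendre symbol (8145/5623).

Reduce the numerator: 8145 ≡ 2522 (mod 5623), so (8145/5623) = (2522/5623).
Factor out 2: 2522 = 2·1261. Since 5623 ≡ 7 (mod 8), (2/5623) = +1. Now have (1261/5623).
1261 ≡ 1 (mod 4), so quadratic reciprocity gives (1261/5623) = (5623/1261). Reduce: 5623 ≡ 579 (mod 1261). Now have (579/1261).
1261 ≡ 1 (mod 4), so quadratic reciprocity gives (579/1261) = (1261/579). Reduce: 1261 ≡ 103 (mod 579). Now have (103/579).
Both 103 ≡ 3 and 579 ≡ 3 (mod 4), so reciprocity gives (103/579) = -(579/103). Reduce: 579 ≡ 64 (mod 103). Now have -(64/103).
Factor out 2: 64 = 2^6. Since 103 ≡ 7 (mod 8), (2/103) = +1, and (2/103)^6 = +1. Now have -(1/103).
(1/103) = 1. Collecting the sign factors: -1.

-1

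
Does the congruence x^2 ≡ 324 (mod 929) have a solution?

Factor out 2: 324 = 2^2·81. Since 929 ≡ 1 (mod 8), (2/929) = +1, and (2/929)^2 = +1. Now have (81/929).
81 ≡ 1 (mod 4), so quadratic reciprocity gives (81/929) = (929/81). Reduce: 929 ≡ 38 (mod 81). Now have (38/81).
Factor out 2: 38 = 2·19. Since 81 ≡ 1 (mod 8), (2/81) = +1. Now have (19/81).
81 ≡ 1 (mod 4), so quadratic reciprocity gives (19/81) = (81/19). Reduce: 81 ≡ 5 (mod 19). Now have (5/19).
5 ≡ 1 (mod 4), so quadratic reciprocity gives (5/19) = (19/5). Reduce: 19 ≡ 4 (mod 5). Now have (4/5).
Factor out 2: 4 = 2^2. Since 5 ≡ 5 (mod 8), (2/5) = -1, and (2/5)^2 = +1. Now have (1/5).
(1/5) = 1. Collecting the sign factors: 1.
The Legendre symbol is 1, so x^2 ≡ 324 (mod 929) has solution.

yes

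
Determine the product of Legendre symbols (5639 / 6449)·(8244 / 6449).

By multiplicativity, (5639·8244 / 6449) = (5639 / 6449)·(8244 / 6449).
First factor (5639 / 6449):
6449 ≡ 1 (mod 4), so quadratic reciprocity gives (5639 / 6449) = (6449 / 5639). Reduce: 6449 ≡ 810 (mod 5639). Now have (810 / 5639).
Factor out 2: 810 = 2·405. Since 5639 ≡ 7 (mod 8), (2 / 5639) = +1. Now have (405 / 5639).
405 ≡ 1 (mod 4), so quadratic reciprocity gives (405 / 5639) = (5639 / 405). Reduce: 5639 ≡ 374 (mod 405). Now have (374 / 405).
Factor out 2: 374 = 2·187. Since 405 ≡ 5 (mod 8), (2 / 405) = -1. Now have -(187 / 405).
405 ≡ 1 (mod 4), so quadratic reciprocity gives (187 / 405) = (405 / 187). Reduce: 405 ≡ 31 (mod 187). Now have -(31 / 187).
Both 31 ≡ 3 and 187 ≡ 3 (mod 4), so reciprocity gives (31 / 187) = -(187 / 31). Reduce: 187 ≡ 1 (mod 31). Now have (1 / 31).
(1 / 31) = 1. Collecting the sign factors: 1.
Second factor (8244 / 6449):
Reduce the numerator: 8244 ≡ 1795 (mod 6449), so (8244 / 6449) = (1795 / 6449).
6449 ≡ 1 (mod 4), so quadratic reciprocity gives (1795 / 6449) = (6449 / 1795). Reduce: 6449 ≡ 1064 (mod 1795). Now have (1064 / 1795).
Factor out 2: 1064 = 2^3·133. Since 1795 ≡ 3 (mod 8), (2 / 1795) = -1, and (2 / 1795)^3 = -1. Now have -(133 / 1795).
133 ≡ 1 (mod 4), so quadratic reciprocity gives (133 / 1795) = (1795 / 133). Reduce: 1795 ≡ 66 (mod 133). Now have -(66 / 133).
Factor out 2: 66 = 2·33. Since 133 ≡ 5 (mod 8), (2 / 133) = -1. Now have (33 / 133).
33 ≡ 1 (mod 4), so quadratic reciprocity gives (33 / 133) = (133 / 33). Reduce: 133 ≡ 1 (mod 33). Now have (1 / 33).
(1 / 33) = 1. Collecting the sign factors: 1.
Product: (1)·(1) = 1.

1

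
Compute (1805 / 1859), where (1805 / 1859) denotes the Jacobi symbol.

1

1805 ≡ 1 (mod 4), so quadratic reciprocity gives (1805 / 1859) = (1859 / 1805). Reduce: 1859 ≡ 54 (mod 1805). Now have (54 / 1805).
Factor out 2: 54 = 2·27. Since 1805 ≡ 5 (mod 8), (2 / 1805) = -1. Now have -(27 / 1805).
1805 ≡ 1 (mod 4), so quadratic reciprocity gives (27 / 1805) = (1805 / 27). Reduce: 1805 ≡ 23 (mod 27). Now have -(23 / 27).
Both 23 ≡ 3 and 27 ≡ 3 (mod 4), so reciprocity gives (23 / 27) = -(27 / 23). Reduce: 27 ≡ 4 (mod 23). Now have (4 / 23).
Factor out 2: 4 = 2^2. Since 23 ≡ 7 (mod 8), (2 / 23) = +1, and (2 / 23)^2 = +1. Now have (1 / 23).
(1 / 23) = 1. Collecting the sign factors: 1.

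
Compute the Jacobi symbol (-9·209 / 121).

0

By multiplicativity, (-9·209 / 121) = (-9 / 121)·(209 / 121).
First factor (-9 / 121):
(-9 / 121)
  = (9 / 121)    [121 ≡ 1 mod 4 ⇒ (-1 / 121) = +1]
  = (121 / 9)    [QR: 9 ≡ 1 mod 4, sign kept]
  = (4 / 9)    [121 ≡ 4 mod 9]
  = (1 / 9)    [9 ≡ 1 mod 8 ⇒ (2 / 9)^2 = +1]
  = 1    [(1 / 9) = 1]
Second factor (209 / 121):
(209 / 121)
  = (88 / 121)    [209 ≡ 88 mod 121]
  = (11 / 121)    [121 ≡ 1 mod 8 ⇒ (2 / 121)^3 = +1]
  = (121 / 11)    [QR: 121 ≡ 1 mod 4, sign kept]
  = (0 / 11)    [121 ≡ 0 mod 11]
  = 0    [numerator 0, gcd > 1]
Product: (1)·(0) = 0.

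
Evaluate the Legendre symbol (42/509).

(42/509)
  = -(21/509)    [509 ≡ 5 mod 8 ⇒ (2/509) = -1]
  = -(509/21)    [QR: 21 ≡ 1 mod 4, sign kept]
  = -(5/21)    [509 ≡ 5 mod 21]
  = -(21/5)    [QR: 5 ≡ 1 mod 4, sign kept]
  = -(1/5)    [21 ≡ 1 mod 5]
  = -1    [(1/5) = 1]

-1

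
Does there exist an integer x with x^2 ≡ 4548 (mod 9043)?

Factor out 2: 4548 = 2^2·1137. Since 9043 ≡ 3 (mod 8), (2/9043) = -1, and (2/9043)^2 = +1. Now have (1137/9043).
1137 ≡ 1 (mod 4), so quadratic reciprocity gives (1137/9043) = (9043/1137). Reduce: 9043 ≡ 1084 (mod 1137). Now have (1084/1137).
Factor out 2: 1084 = 2^2·271. Since 1137 ≡ 1 (mod 8), (2/1137) = +1, and (2/1137)^2 = +1. Now have (271/1137).
1137 ≡ 1 (mod 4), so quadratic reciprocity gives (271/1137) = (1137/271). Reduce: 1137 ≡ 53 (mod 271). Now have (53/271).
53 ≡ 1 (mod 4), so quadratic reciprocity gives (53/271) = (271/53). Reduce: 271 ≡ 6 (mod 53). Now have (6/53).
Factor out 2: 6 = 2·3. Since 53 ≡ 5 (mod 8), (2/53) = -1. Now have -(3/53).
53 ≡ 1 (mod 4), so quadratic reciprocity gives (3/53) = (53/3). Reduce: 53 ≡ 2 (mod 3). Now have -(2/3).
Factor out 2: 2 = 2. Since 3 ≡ 3 (mod 8), (2/3) = -1. Now have (1/3).
(1/3) = 1. Collecting the sign factors: 1.
The Legendre symbol is 1, so x^2 ≡ 4548 (mod 9043) has solution.

yes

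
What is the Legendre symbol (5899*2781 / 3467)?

-1

By multiplicativity, (5899·2781 / 3467) = (5899 / 3467)·(2781 / 3467).
First factor (5899 / 3467):
Reduce the numerator: 5899 ≡ 2432 (mod 3467), so (5899 / 3467) = (2432 / 3467).
Factor out 2: 2432 = 2^7·19. Since 3467 ≡ 3 (mod 8), (2 / 3467) = -1, and (2 / 3467)^7 = -1. Now have -(19 / 3467).
Both 19 ≡ 3 and 3467 ≡ 3 (mod 4), so reciprocity gives (19 / 3467) = -(3467 / 19). Reduce: 3467 ≡ 9 (mod 19). Now have (9 / 19).
9 ≡ 1 (mod 4), so quadratic reciprocity gives (9 / 19) = (19 / 9). Reduce: 19 ≡ 1 (mod 9). Now have (1 / 9).
(1 / 9) = 1. Collecting the sign factors: 1.
Second factor (2781 / 3467):
2781 ≡ 1 (mod 4), so quadratic reciprocity gives (2781 / 3467) = (3467 / 2781). Reduce: 3467 ≡ 686 (mod 2781). Now have (686 / 2781).
Factor out 2: 686 = 2·343. Since 2781 ≡ 5 (mod 8), (2 / 2781) = -1. Now have -(343 / 2781).
2781 ≡ 1 (mod 4), so quadratic reciprocity gives (343 / 2781) = (2781 / 343). Reduce: 2781 ≡ 37 (mod 343). Now have -(37 / 343).
37 ≡ 1 (mod 4), so quadratic reciprocity gives (37 / 343) = (343 / 37). Reduce: 343 ≡ 10 (mod 37). Now have -(10 / 37).
Factor out 2: 10 = 2·5. Since 37 ≡ 5 (mod 8), (2 / 37) = -1. Now have (5 / 37).
5 ≡ 1 (mod 4), so quadratic reciprocity gives (5 / 37) = (37 / 5). Reduce: 37 ≡ 2 (mod 5). Now have (2 / 5).
Factor out 2: 2 = 2. Since 5 ≡ 5 (mod 8), (2 / 5) = -1. Now have -(1 / 5).
(1 / 5) = 1. Collecting the sign factors: -1.
Product: (1)·(-1) = -1.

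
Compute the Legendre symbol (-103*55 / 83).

By multiplicativity, (-103·55 / 83) = (-103 / 83)·(55 / 83).
First factor (-103 / 83):
Pull out -1: (-103 / 83) = (-1 / 83)·(103 / 83). Since 83 ≡ 3 (mod 4), (-1 / 83) = -1. Now have -(103 / 83).
Reduce the numerator: 103 ≡ 20 (mod 83), so (103 / 83) = (20 / 83).
Factor out 2: 20 = 2^2·5. Since 83 ≡ 3 (mod 8), (2 / 83) = -1, and (2 / 83)^2 = +1. Now have -(5 / 83).
5 ≡ 1 (mod 4), so quadratic reciprocity gives (5 / 83) = (83 / 5). Reduce: 83 ≡ 3 (mod 5). Now have -(3 / 5).
5 ≡ 1 (mod 4), so quadratic reciprocity gives (3 / 5) = (5 / 3). Reduce: 5 ≡ 2 (mod 3). Now have -(2 / 3).
Factor out 2: 2 = 2. Since 3 ≡ 3 (mod 8), (2 / 3) = -1. Now have (1 / 3).
(1 / 3) = 1. Collecting the sign factors: 1.
Second factor (55 / 83):
Both 55 ≡ 3 and 83 ≡ 3 (mod 4), so reciprocity gives (55 / 83) = -(83 / 55). Reduce: 83 ≡ 28 (mod 55). Now have -(28 / 55).
Factor out 2: 28 = 2^2·7. Since 55 ≡ 7 (mod 8), (2 / 55) = +1, and (2 / 55)^2 = +1. Now have -(7 / 55).
Both 7 ≡ 3 and 55 ≡ 3 (mod 4), so reciprocity gives (7 / 55) = -(55 / 7). Reduce: 55 ≡ 6 (mod 7). Now have (6 / 7).
Factor out 2: 6 = 2·3. Since 7 ≡ 7 (mod 8), (2 / 7) = +1. Now have (3 / 7).
Both 3 ≡ 3 and 7 ≡ 3 (mod 4), so reciprocity gives (3 / 7) = -(7 / 3). Reduce: 7 ≡ 1 (mod 3). Now have -(1 / 3).
(1 / 3) = 1. Collecting the sign factors: -1.
Product: (1)·(-1) = -1.

-1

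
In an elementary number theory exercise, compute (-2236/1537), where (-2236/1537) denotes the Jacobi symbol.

(-2236/1537)
  = (2236/1537)    [1537 ≡ 1 mod 4 ⇒ (-1/1537) = +1]
  = (699/1537)    [2236 ≡ 699 mod 1537]
  = (1537/699)    [QR: 1537 ≡ 1 mod 4, sign kept]
  = (139/699)    [1537 ≡ 139 mod 699]
  = -(699/139)    [QR: both ≡ 3 mod 4, sign flips]
  = -(4/139)    [699 ≡ 4 mod 139]
  = -(1/139)    [139 ≡ 3 mod 8 ⇒ (2/139)^2 = +1]
  = -1    [(1/139) = 1]

-1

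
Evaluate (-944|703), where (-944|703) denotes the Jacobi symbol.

-1

Reduce the numerator: -944 ≡ 462 (mod 703), so (-944|703) = (462|703).
Factor out 2: 462 = 2·231. Since 703 ≡ 7 (mod 8), (2|703) = +1. Now have (231|703).
Both 231 ≡ 3 and 703 ≡ 3 (mod 4), so reciprocity gives (231|703) = -(703|231). Reduce: 703 ≡ 10 (mod 231). Now have -(10|231).
Factor out 2: 10 = 2·5. Since 231 ≡ 7 (mod 8), (2|231) = +1. Now have -(5|231).
5 ≡ 1 (mod 4), so quadratic reciprocity gives (5|231) = (231|5). Reduce: 231 ≡ 1 (mod 5). Now have -(1|5).
(1|5) = 1. Collecting the sign factors: -1.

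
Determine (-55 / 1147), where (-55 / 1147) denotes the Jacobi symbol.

Pull out -1: (-55 / 1147) = (-1 / 1147)·(55 / 1147). Since 1147 ≡ 3 (mod 4), (-1 / 1147) = -1. Now have -(55 / 1147).
Both 55 ≡ 3 and 1147 ≡ 3 (mod 4), so reciprocity gives (55 / 1147) = -(1147 / 55). Reduce: 1147 ≡ 47 (mod 55). Now have (47 / 55).
Both 47 ≡ 3 and 55 ≡ 3 (mod 4), so reciprocity gives (47 / 55) = -(55 / 47). Reduce: 55 ≡ 8 (mod 47). Now have -(8 / 47).
Factor out 2: 8 = 2^3. Since 47 ≡ 7 (mod 8), (2 / 47) = +1, and (2 / 47)^3 = +1. Now have -(1 / 47).
(1 / 47) = 1. Collecting the sign factors: -1.

-1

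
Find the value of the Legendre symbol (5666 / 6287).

(5666 / 6287)
  = (2833 / 6287)    [6287 ≡ 7 mod 8 ⇒ (2 / 6287) = +1]
  = (6287 / 2833)    [QR: 2833 ≡ 1 mod 4, sign kept]
  = (621 / 2833)    [6287 ≡ 621 mod 2833]
  = (2833 / 621)    [QR: 621 ≡ 1 mod 4, sign kept]
  = (349 / 621)    [2833 ≡ 349 mod 621]
  = (621 / 349)    [QR: 349 ≡ 1 mod 4, sign kept]
  = (272 / 349)    [621 ≡ 272 mod 349]
  = (17 / 349)    [349 ≡ 5 mod 8 ⇒ (2 / 349)^4 = +1]
  = (349 / 17)    [QR: 17 ≡ 1 mod 4, sign kept]
  = (9 / 17)    [349 ≡ 9 mod 17]
  = (17 / 9)    [QR: 9 ≡ 1 mod 4, sign kept]
  = (8 / 9)    [17 ≡ 8 mod 9]
  = (1 / 9)    [9 ≡ 1 mod 8 ⇒ (2 / 9)^3 = +1]
  = 1    [(1 / 9) = 1]

1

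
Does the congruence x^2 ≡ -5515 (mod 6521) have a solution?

no

(-5515|6521)
  = (5515|6521)    [6521 ≡ 1 mod 4 ⇒ (-1|6521) = +1]
  = (6521|5515)    [QR: 6521 ≡ 1 mod 4, sign kept]
  = (1006|5515)    [6521 ≡ 1006 mod 5515]
  = -(503|5515)    [5515 ≡ 3 mod 8 ⇒ (2|5515) = -1]
  = (5515|503)    [QR: both ≡ 3 mod 4, sign flips]
  = (485|503)    [5515 ≡ 485 mod 503]
  = (503|485)    [QR: 485 ≡ 1 mod 4, sign kept]
  = (18|485)    [503 ≡ 18 mod 485]
  = -(9|485)    [485 ≡ 5 mod 8 ⇒ (2|485) = -1]
  = -(485|9)    [QR: 9 ≡ 1 mod 4, sign kept]
  = -(8|9)    [485 ≡ 8 mod 9]
  = -(1|9)    [9 ≡ 1 mod 8 ⇒ (2|9)^3 = +1]
  = -1    [(1|9) = 1]
(-5515|6521) = -1, and 6521 is prime, so -5515 is not a quadratic residue mod 6521.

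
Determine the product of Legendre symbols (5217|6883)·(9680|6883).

By multiplicativity, (5217·9680|6883) = (5217|6883)·(9680|6883).
First factor (5217|6883):
5217 ≡ 1 (mod 4), so quadratic reciprocity gives (5217|6883) = (6883|5217). Reduce: 6883 ≡ 1666 (mod 5217). Now have (1666|5217).
Factor out 2: 1666 = 2·833. Since 5217 ≡ 1 (mod 8), (2|5217) = +1. Now have (833|5217).
833 ≡ 1 (mod 4), so quadratic reciprocity gives (833|5217) = (5217|833). Reduce: 5217 ≡ 219 (mod 833). Now have (219|833).
833 ≡ 1 (mod 4), so quadratic reciprocity gives (219|833) = (833|219). Reduce: 833 ≡ 176 (mod 219). Now have (176|219).
Factor out 2: 176 = 2^4·11. Since 219 ≡ 3 (mod 8), (2|219) = -1, and (2|219)^4 = +1. Now have (11|219).
Both 11 ≡ 3 and 219 ≡ 3 (mod 4), so reciprocity gives (11|219) = -(219|11). Reduce: 219 ≡ 10 (mod 11). Now have -(10|11).
Factor out 2: 10 = 2·5. Since 11 ≡ 3 (mod 8), (2|11) = -1. Now have (5|11).
5 ≡ 1 (mod 4), so quadratic reciprocity gives (5|11) = (11|5). Reduce: 11 ≡ 1 (mod 5). Now have (1|5).
(1|5) = 1. Collecting the sign factors: 1.
Second factor (9680|6883):
Reduce the numerator: 9680 ≡ 2797 (mod 6883), so (9680|6883) = (2797|6883).
2797 ≡ 1 (mod 4), so quadratic reciprocity gives (2797|6883) = (6883|2797). Reduce: 6883 ≡ 1289 (mod 2797). Now have (1289|2797).
1289 ≡ 1 (mod 4), so quadratic reciprocity gives (1289|2797) = (2797|1289). Reduce: 2797 ≡ 219 (mod 1289). Now have (219|1289).
1289 ≡ 1 (mod 4), so quadratic reciprocity gives (219|1289) = (1289|219). Reduce: 1289 ≡ 194 (mod 219). Now have (194|219).
Factor out 2: 194 = 2·97. Since 219 ≡ 3 (mod 8), (2|219) = -1. Now have -(97|219).
97 ≡ 1 (mod 4), so quadratic reciprocity gives (97|219) = (219|97). Reduce: 219 ≡ 25 (mod 97). Now have -(25|97).
25 ≡ 1 (mod 4), so quadratic reciprocity gives (25|97) = (97|25). Reduce: 97 ≡ 22 (mod 25). Now have -(22|25).
Factor out 2: 22 = 2·11. Since 25 ≡ 1 (mod 8), (2|25) = +1. Now have -(11|25).
25 ≡ 1 (mod 4), so quadratic reciprocity gives (11|25) = (25|11). Reduce: 25 ≡ 3 (mod 11). Now have -(3|11).
Both 3 ≡ 3 and 11 ≡ 3 (mod 4), so reciprocity gives (3|11) = -(11|3). Reduce: 11 ≡ 2 (mod 3). Now have (2|3).
Factor out 2: 2 = 2. Since 3 ≡ 3 (mod 8), (2|3) = -1. Now have -(1|3).
(1|3) = 1. Collecting the sign factors: -1.
Product: (1)·(-1) = -1.

-1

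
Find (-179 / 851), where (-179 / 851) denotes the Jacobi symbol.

Reduce the numerator: -179 ≡ 672 (mod 851), so (-179 / 851) = (672 / 851).
Factor out 2: 672 = 2^5·21. Since 851 ≡ 3 (mod 8), (2 / 851) = -1, and (2 / 851)^5 = -1. Now have -(21 / 851).
21 ≡ 1 (mod 4), so quadratic reciprocity gives (21 / 851) = (851 / 21). Reduce: 851 ≡ 11 (mod 21). Now have -(11 / 21).
21 ≡ 1 (mod 4), so quadratic reciprocity gives (11 / 21) = (21 / 11). Reduce: 21 ≡ 10 (mod 11). Now have -(10 / 11).
Factor out 2: 10 = 2·5. Since 11 ≡ 3 (mod 8), (2 / 11) = -1. Now have (5 / 11).
5 ≡ 1 (mod 4), so quadratic reciprocity gives (5 / 11) = (11 / 5). Reduce: 11 ≡ 1 (mod 5). Now have (1 / 5).
(1 / 5) = 1. Collecting the sign factors: 1.

1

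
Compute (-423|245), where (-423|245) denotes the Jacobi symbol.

-1

Reduce the numerator: -423 ≡ 67 (mod 245), so (-423|245) = (67|245).
245 ≡ 1 (mod 4), so quadratic reciprocity gives (67|245) = (245|67). Reduce: 245 ≡ 44 (mod 67). Now have (44|67).
Factor out 2: 44 = 2^2·11. Since 67 ≡ 3 (mod 8), (2|67) = -1, and (2|67)^2 = +1. Now have (11|67).
Both 11 ≡ 3 and 67 ≡ 3 (mod 4), so reciprocity gives (11|67) = -(67|11). Reduce: 67 ≡ 1 (mod 11). Now have -(1|11).
(1|11) = 1. Collecting the sign factors: -1.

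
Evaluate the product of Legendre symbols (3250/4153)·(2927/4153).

By multiplicativity, (3250·2927/4153) = (3250/4153)·(2927/4153).
First factor (3250/4153):
Factor out 2: 3250 = 2·1625. Since 4153 ≡ 1 (mod 8), (2/4153) = +1. Now have (1625/4153).
1625 ≡ 1 (mod 4), so quadratic reciprocity gives (1625/4153) = (4153/1625). Reduce: 4153 ≡ 903 (mod 1625). Now have (903/1625).
1625 ≡ 1 (mod 4), so quadratic reciprocity gives (903/1625) = (1625/903). Reduce: 1625 ≡ 722 (mod 903). Now have (722/903).
Factor out 2: 722 = 2·361. Since 903 ≡ 7 (mod 8), (2/903) = +1. Now have (361/903).
361 ≡ 1 (mod 4), so quadratic reciprocity gives (361/903) = (903/361). Reduce: 903 ≡ 181 (mod 361). Now have (181/361).
181 ≡ 1 (mod 4), so quadratic reciprocity gives (181/361) = (361/181). Reduce: 361 ≡ 180 (mod 181). Now have (180/181).
Factor out 2: 180 = 2^2·45. Since 181 ≡ 5 (mod 8), (2/181) = -1, and (2/181)^2 = +1. Now have (45/181).
45 ≡ 1 (mod 4), so quadratic reciprocity gives (45/181) = (181/45). Reduce: 181 ≡ 1 (mod 45). Now have (1/45).
(1/45) = 1. Collecting the sign factors: 1.
Second factor (2927/4153):
4153 ≡ 1 (mod 4), so quadratic reciprocity gives (2927/4153) = (4153/2927). Reduce: 4153 ≡ 1226 (mod 2927). Now have (1226/2927).
Factor out 2: 1226 = 2·613. Since 2927 ≡ 7 (mod 8), (2/2927) = +1. Now have (613/2927).
613 ≡ 1 (mod 4), so quadratic reciprocity gives (613/2927) = (2927/613). Reduce: 2927 ≡ 475 (mod 613). Now have (475/613).
613 ≡ 1 (mod 4), so quadratic reciprocity gives (475/613) = (613/475). Reduce: 613 ≡ 138 (mod 475). Now have (138/475).
Factor out 2: 138 = 2·69. Since 475 ≡ 3 (mod 8), (2/475) = -1. Now have -(69/475).
69 ≡ 1 (mod 4), so quadratic reciprocity gives (69/475) = (475/69). Reduce: 475 ≡ 61 (mod 69). Now have -(61/69).
61 ≡ 1 (mod 4), so quadratic reciprocity gives (61/69) = (69/61). Reduce: 69 ≡ 8 (mod 61). Now have -(8/61).
Factor out 2: 8 = 2^3. Since 61 ≡ 5 (mod 8), (2/61) = -1, and (2/61)^3 = -1. Now have (1/61).
(1/61) = 1. Collecting the sign factors: 1.
Product: (1)·(1) = 1.

1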